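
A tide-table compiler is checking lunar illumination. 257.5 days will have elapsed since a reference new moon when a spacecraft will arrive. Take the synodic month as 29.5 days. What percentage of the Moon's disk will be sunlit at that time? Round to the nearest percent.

257.5 d spans 8 complete synodic months (8 × 29.5 = 236.00 d) plus 21.50 d.
Elongation θ = 360° × 21.50/29.5 ≈ 262.4°.
Illuminated fraction = (1 − cos 262.4°)/2 = (1 − (-0.133))/2 ≈ 0.566, so 57%.

57%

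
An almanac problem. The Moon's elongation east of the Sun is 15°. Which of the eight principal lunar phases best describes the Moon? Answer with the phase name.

15° lies in the new moon sector of the 8-phase cycle.

new moon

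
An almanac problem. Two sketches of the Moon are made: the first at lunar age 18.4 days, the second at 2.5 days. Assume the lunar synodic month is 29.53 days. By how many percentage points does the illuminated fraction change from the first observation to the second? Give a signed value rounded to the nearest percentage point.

θ₁ = 360° × 18.4/29.53 = 224.3°, f₁ = (1 − cos θ₁)/2 = 0.858.
θ₂ = 360° × 2.5/29.53 = 30.5°, f₂ = (1 − cos θ₂)/2 = 0.069.
Change = f₂ − f₁ = -0.789 → -79 percentage points.

-79 pp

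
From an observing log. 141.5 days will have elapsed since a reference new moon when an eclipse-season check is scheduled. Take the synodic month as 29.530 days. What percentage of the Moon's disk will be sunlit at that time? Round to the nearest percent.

141.5/29.530 = 4.792 lunations, so 4 complete cycles and 23.38 d into the next.
The Moon has covered 23.38/29.530 of its cycle, so θ ≈ 360° × 23.38/29.530 = 285.0°.
With cos θ = 0.259, the lit fraction is (1 − 0.259)/2 ≈ 0.370, so 37%.

37%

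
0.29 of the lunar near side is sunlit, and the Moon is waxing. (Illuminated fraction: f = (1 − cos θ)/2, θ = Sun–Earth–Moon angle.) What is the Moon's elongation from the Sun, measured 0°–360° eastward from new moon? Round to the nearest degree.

65°

Invert f = (1 − cos θ)/2 to get cos θ = 1 − 2(0.29) = 0.420, hence θ₀ = arccos 0.420 = 65.2°.
Before full moon the principal value applies: θ = 65.2°.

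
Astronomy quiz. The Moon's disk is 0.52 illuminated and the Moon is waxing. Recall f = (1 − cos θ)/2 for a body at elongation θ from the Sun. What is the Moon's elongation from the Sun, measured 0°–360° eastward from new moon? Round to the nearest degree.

92°

Invert f = (1 − cos θ)/2 to get cos θ = 1 − 2(0.52) = -0.040, hence θ₀ = arccos -0.040 = 92.3°.
The Moon is waxing (0°–180°), so θ = 92.3° directly.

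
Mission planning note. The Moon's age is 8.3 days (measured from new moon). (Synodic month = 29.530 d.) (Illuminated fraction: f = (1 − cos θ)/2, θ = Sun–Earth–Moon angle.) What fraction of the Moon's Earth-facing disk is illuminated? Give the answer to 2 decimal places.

The Moon has covered 8.3/29.530 of its cycle, so θ ≈ 360° × 8.3/29.530 = 101.2°.
With cos θ = (-0.194), the lit fraction is (1 − (-0.194))/2 ≈ 0.597.

0.60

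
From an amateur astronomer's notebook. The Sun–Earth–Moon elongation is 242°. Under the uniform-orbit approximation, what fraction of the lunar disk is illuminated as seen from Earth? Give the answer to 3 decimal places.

f = (1 − cos 242°)/2 = (1 − (-0.469))/2 ≈ 0.735.

0.735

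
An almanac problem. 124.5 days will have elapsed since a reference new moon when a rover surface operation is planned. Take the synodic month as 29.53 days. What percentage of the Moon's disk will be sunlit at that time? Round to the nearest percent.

124.5/29.53 = 4.216 lunations, so 4 complete cycles and 6.38 d into the next.
Elongation θ = 360° × 6.38/29.53 ≈ 77.8°.
Illuminated fraction = (1 − cos 77.8°)/2 = (1 − 0.212)/2 ≈ 0.394, so 39%.

39%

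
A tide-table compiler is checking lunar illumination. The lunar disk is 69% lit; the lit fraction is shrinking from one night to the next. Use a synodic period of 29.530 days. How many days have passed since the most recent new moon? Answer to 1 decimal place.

From f = (1 − cos θ)/2: cos θ = 1 − 2×0.69 = -0.380; arccos → 112.3°.
Since the Moon is past full (waning), take the reflex angle: θ = 360° − 112.3° = 247.7°.
That fraction of the synodic month is 247.7/360 × 29.530 d ≈ 20.32 d.

20.3 days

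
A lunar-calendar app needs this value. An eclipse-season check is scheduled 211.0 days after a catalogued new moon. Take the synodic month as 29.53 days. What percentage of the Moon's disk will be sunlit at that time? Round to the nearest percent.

211.0/29.53 = 7.145 lunations, so 7 complete cycles and 4.29 d into the next.
The Moon has covered 4.29/29.53 of its cycle, so θ ≈ 360° × 4.29/29.53 = 52.3°.
Illuminated fraction = (1 − cos 52.3°)/2 = (1 − 0.612)/2 ≈ 0.194, so 19%.

19%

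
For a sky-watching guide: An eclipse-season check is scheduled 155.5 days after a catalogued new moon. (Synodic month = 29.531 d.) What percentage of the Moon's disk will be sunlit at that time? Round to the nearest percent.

Reduce mod P: 155.5 − 5×29.531 = 7.84 d into the current lunation.
The Moon has covered 7.84/29.531 of its cycle, so θ ≈ 360° × 7.84/29.531 = 95.6°.
cos 95.6° = (-0.098), so f = (1 − (-0.098))/2 = 0.549, so 55%.

55%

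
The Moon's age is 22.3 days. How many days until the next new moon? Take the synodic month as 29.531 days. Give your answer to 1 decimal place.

7.2 days

The next new moon completes the synodic month: 29.531 − 22.3 = 7.231 days.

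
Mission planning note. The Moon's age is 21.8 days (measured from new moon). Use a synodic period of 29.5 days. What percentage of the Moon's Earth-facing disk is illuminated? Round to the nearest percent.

53%

The Moon has covered 21.8/29.5 of its cycle, so θ ≈ 360° × 21.8/29.5 = 266.0°.
cos 266.0° = (-0.069), so f = (1 − (-0.069))/2 = 0.535, so 53%.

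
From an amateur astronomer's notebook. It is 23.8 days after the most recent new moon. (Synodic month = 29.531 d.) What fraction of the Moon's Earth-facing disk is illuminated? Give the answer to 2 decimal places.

The Moon has covered 23.8/29.531 of its cycle, so θ ≈ 360° × 23.8/29.531 = 290.1°.
Illuminated fraction = (1 − cos 290.1°)/2 = (1 − 0.344)/2 ≈ 0.328.

0.33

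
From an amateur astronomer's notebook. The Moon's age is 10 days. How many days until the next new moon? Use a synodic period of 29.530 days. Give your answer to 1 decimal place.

One full lunation from the last new moon is 29.530 d; remaining = 29.530 − 10 = 19.530 d.

19.5 days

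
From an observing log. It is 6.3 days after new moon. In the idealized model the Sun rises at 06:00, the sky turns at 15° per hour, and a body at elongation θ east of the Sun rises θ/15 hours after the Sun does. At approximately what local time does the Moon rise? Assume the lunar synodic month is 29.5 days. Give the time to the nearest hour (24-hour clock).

11:00

Elongation θ = 360° × 6.3/29.5 ≈ 76.9°.
At 15° of sky rotation per hour, 76.9° corresponds to a 5.13 h lag.
06:00 + 5.13 h ≈ 11:08 → 11:00 to the nearest hour.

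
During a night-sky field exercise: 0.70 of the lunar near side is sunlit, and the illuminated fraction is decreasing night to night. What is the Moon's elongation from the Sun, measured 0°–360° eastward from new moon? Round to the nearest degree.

Invert f = (1 − cos θ)/2 to get cos θ = 1 − 2(0.70) = -0.400, hence θ₀ = arccos -0.400 = 113.6°.
Since the Moon is past full (waning), take the reflex angle: θ = 360° − 113.6° = 246.4°.

246°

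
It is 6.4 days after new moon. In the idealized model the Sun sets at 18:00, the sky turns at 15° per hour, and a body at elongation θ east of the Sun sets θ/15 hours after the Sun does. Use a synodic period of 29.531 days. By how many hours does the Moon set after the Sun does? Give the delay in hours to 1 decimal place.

5.2 h

Phase angle: θ = 360°·(6.4 d)/(29.531 d) = 78.0°.
The Moon trails the Sun by θ/15 = 78.0/15 ≈ 5.20 hours.
So the Moon sets 5.20 h after the Sun.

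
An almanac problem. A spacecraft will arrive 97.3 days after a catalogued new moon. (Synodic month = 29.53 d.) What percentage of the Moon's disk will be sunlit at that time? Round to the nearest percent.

Reduce mod P: 97.3 − 3×29.53 = 8.71 d into the current lunation.
Elongation θ = 360° × 8.71/29.53 ≈ 106.2°.
With cos θ = (-0.279), the lit fraction is (1 − (-0.279))/2 ≈ 0.639, so 64%.

64%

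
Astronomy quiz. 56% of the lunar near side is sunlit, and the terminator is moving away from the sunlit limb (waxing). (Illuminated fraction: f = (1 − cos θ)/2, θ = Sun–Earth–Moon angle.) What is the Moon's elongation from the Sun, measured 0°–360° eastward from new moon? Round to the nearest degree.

Invert f = (1 − cos θ)/2 to get cos θ = 1 − 2(0.56) = -0.120, hence θ₀ = arccos -0.120 = 96.9°.
The Moon is waxing (0°–180°), so θ = 96.9° directly.

97°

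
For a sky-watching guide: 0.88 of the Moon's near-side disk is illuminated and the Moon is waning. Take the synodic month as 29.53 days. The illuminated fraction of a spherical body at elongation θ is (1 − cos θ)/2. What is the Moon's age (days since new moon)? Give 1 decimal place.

From f = (1 − cos θ)/2: cos θ = 1 − 2×0.88 = -0.760; arccos → 139.5°.
Waning ⇒ past full, so θ = 360° − 139.5° = 220.5°.
Age = 29.53 × 220.5°/360° ≈ 18.09 days.

18.1 days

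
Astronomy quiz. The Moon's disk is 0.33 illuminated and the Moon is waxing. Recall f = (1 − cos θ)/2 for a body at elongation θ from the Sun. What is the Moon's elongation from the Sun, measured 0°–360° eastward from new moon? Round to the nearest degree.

cos θ = 1 − 2f = 0.340, giving a principal value of 70.1°.
The Moon is waxing (0°–180°), so θ = 70.1° directly.

70°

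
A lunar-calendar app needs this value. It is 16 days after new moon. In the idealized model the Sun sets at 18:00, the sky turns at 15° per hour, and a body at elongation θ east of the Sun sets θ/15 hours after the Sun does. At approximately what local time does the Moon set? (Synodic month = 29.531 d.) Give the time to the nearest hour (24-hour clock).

07:00

Elongation θ = 360° × 16/29.531 ≈ 195.0°.
Delay after the Sun = 195.0° / (15°/h) ≈ 13.00 h.
18:00 + 13.00 h ≈ 07:00 → 07:00 to the nearest hour.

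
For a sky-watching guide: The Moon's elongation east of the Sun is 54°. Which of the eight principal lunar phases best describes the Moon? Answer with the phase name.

54° lies in the waxing crescent sector of the 8-phase cycle.

waxing crescent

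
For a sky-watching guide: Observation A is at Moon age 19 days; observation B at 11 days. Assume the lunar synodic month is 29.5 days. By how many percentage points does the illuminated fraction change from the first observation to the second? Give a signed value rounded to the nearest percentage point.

First observation: θ = 360°·19/29.5 = 231.9°, so f = 0.809.
Second observation: θ = 134.2°, f = 0.849.
Δf = 0.849 − 0.809 = +0.040, i.e. +4 pp.

+4 pp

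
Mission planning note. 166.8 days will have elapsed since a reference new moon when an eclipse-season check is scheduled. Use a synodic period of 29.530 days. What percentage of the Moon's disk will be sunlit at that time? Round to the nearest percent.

166.8/29.530 = 5.648 lunations, so 5 complete cycles and 19.15 d into the next.
The Moon has covered 19.15/29.530 of its cycle, so θ ≈ 360° × 19.15/29.530 = 233.5°.
cos 233.5° = (-0.595), so f = (1 − (-0.595))/2 = 0.798, so 80%.

80%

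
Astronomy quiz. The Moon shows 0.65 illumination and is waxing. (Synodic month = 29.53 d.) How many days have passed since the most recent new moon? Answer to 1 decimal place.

From f = (1 − cos θ)/2: cos θ = 1 − 2×0.65 = -0.300; arccos → 107.5°.
The Moon is waxing (0°–180°), so θ = 107.5° directly.
At 360°/29.53 d per day, 107.5° corresponds to 8.81 days.

8.8 days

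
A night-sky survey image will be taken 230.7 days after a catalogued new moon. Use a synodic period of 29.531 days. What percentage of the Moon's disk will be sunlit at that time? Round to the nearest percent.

230.7/29.531 = 7.812 lunations, so 7 complete cycles and 23.98 d into the next.
Elongation θ = 360° × 23.98/29.531 ≈ 292.4°.
With cos θ = 0.381, the lit fraction is (1 − 0.381)/2 ≈ 0.310, so 31%.

31%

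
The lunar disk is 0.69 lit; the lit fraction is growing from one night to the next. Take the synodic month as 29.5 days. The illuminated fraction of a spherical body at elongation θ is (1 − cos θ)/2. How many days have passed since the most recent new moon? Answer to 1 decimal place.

9.2 days

Invert f = (1 − cos θ)/2 to get cos θ = 1 − 2(0.69) = -0.380, hence θ₀ = arccos -0.380 = 112.3°.
Waxing ⇒ before full, so θ = 112.3°.
That fraction of the synodic month is 112.3/360 × 29.5 d ≈ 9.21 d.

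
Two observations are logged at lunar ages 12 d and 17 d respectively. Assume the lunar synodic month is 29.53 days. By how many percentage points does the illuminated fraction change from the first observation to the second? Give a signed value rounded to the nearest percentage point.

θ₁ = 360° × 12/29.53 = 146.3°, f₁ = (1 − cos θ₁)/2 = 0.916.
θ₂ = 360° × 17/29.53 = 207.2°, f₂ = (1 − cos θ₂)/2 = 0.945.
Change = f₂ − f₁ = +0.029 → +3 percentage points.

+3 pp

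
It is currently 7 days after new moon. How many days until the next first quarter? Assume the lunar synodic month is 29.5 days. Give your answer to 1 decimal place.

First quarter is 0.25 of the way through the cycle: age 0.25 × 29.5 = 7.375 d.
That is 7.375 − 7 = 0.375 days ahead.

0.4 days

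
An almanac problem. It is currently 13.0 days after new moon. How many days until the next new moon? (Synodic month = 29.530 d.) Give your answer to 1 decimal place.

The next new moon completes the synodic month: 29.530 − 13.0 = 16.530 days.

16.5 days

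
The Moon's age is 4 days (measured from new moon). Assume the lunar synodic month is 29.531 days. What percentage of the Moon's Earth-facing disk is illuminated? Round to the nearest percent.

Phase angle: θ = 360°·(4 d)/(29.531 d) = 48.8°.
cos 48.8° = 0.659, so f = (1 − 0.659)/2 = 0.170, so 17%.

17%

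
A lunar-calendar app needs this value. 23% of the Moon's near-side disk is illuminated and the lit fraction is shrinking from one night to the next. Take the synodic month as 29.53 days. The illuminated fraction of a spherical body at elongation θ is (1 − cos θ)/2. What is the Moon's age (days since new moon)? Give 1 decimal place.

Invert f = (1 − cos θ)/2 to get cos θ = 1 − 2(0.23) = 0.540, hence θ₀ = arccos 0.540 = 57.3°.
A waning Moon lies in 180°–360°, so θ = 360° − 57.3° = 302.7°.
At 360°/29.53 d per day, 302.7° corresponds to 24.83 days.

24.8 days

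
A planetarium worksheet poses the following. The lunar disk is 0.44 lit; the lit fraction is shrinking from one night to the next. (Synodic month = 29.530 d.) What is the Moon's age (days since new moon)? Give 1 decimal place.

cos θ = 1 − 2f = 0.120, giving a principal value of 83.1°.
Since the Moon is past full (waning), take the reflex angle: θ = 360° − 83.1° = 276.9°.
Age = 29.530 × 276.9°/360° ≈ 22.71 days.

22.7 days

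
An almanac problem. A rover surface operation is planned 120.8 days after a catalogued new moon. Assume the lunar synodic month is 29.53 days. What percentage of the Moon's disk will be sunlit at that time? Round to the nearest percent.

120.8 d spans 4 complete synodic months (4 × 29.53 = 118.12 d) plus 2.68 d.
The Moon has covered 2.68/29.53 of its cycle, so θ ≈ 360° × 2.68/29.53 = 32.7°.
With cos θ = 0.842, the lit fraction is (1 − 0.842)/2 ≈ 0.079, so 8%.

8%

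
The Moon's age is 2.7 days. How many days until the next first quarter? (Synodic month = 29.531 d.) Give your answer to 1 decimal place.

4.7 days

First quarter is 0.25 of the way through the cycle: age 0.25 × 29.531 = 7.383 d.
That is 7.383 − 2.7 = 4.683 days ahead.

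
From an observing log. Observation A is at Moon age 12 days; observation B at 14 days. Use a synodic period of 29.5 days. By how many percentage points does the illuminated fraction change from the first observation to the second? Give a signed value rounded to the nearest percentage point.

+8 percentage points

First observation: θ = 360°·12/29.5 = 146.4°, so f = 0.917.
Second observation: θ = 170.8°, f = 0.994.
Δf = 0.994 − 0.917 = +0.077, i.e. +8 pp.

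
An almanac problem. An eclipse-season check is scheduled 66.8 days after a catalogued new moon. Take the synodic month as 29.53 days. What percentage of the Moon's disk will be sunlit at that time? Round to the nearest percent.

54%

66.8 d spans 2 complete synodic months (2 × 29.53 = 59.06 d) plus 7.74 d.
The Moon has covered 7.74/29.53 of its cycle, so θ ≈ 360° × 7.74/29.53 = 94.4°.
cos 94.4° = (-0.076), so f = (1 − (-0.076))/2 = 0.538, so 54%.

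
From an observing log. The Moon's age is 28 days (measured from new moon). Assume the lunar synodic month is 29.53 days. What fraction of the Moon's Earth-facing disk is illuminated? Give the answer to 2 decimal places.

0.03

The Moon has covered 28/29.53 of its cycle, so θ ≈ 360° × 28/29.53 = 341.3°.
Illuminated fraction = (1 − cos 341.3°)/2 = (1 − 0.947)/2 ≈ 0.026.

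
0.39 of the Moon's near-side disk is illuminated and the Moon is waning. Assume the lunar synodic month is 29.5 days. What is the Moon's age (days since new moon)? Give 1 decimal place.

Invert f = (1 − cos θ)/2 to get cos θ = 1 − 2(0.39) = 0.220, hence θ₀ = arccos 0.220 = 77.3°.
A waning Moon lies in 180°–360°, so θ = 360° − 77.3° = 282.7°.
Age = 29.5 × 282.7°/360° ≈ 23.17 days.

23.2 days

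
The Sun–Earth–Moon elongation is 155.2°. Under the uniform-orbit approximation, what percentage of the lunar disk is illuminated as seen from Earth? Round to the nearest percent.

cos 155.2° = (-0.908), so f = (1 − (-0.908))/2 = 0.954, i.e. 95%.

95%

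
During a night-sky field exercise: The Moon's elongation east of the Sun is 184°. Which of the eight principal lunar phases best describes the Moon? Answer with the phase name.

184° lies in the full moon sector of the 8-phase cycle.

full moon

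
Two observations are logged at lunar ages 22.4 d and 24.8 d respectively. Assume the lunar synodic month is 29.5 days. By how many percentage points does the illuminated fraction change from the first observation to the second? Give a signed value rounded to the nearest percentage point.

θ₁ = 360° × 22.4/29.5 = 273.4°, f₁ = (1 − cos θ₁)/2 = 0.471.
θ₂ = 360° × 24.8/29.5 = 302.6°, f₂ = (1 − cos θ₂)/2 = 0.230.
Change = f₂ − f₁ = -0.240 → -24 percentage points.

-24 pp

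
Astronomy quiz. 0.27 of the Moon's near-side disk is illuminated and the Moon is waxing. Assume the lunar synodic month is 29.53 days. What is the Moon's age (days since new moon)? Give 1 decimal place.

From f = (1 − cos θ)/2: cos θ = 1 − 2×0.27 = 0.460; arccos → 62.6°.
The Moon is waxing (0°–180°), so θ = 62.6° directly.
Age = 29.53 × 62.6°/360° ≈ 5.14 days.

5.1 days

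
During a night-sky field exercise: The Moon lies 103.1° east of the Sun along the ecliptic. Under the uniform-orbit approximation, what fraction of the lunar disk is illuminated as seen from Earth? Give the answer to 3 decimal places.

0.613

Half-versine of 103.1°: (1 − (-0.227))/2 = 0.613.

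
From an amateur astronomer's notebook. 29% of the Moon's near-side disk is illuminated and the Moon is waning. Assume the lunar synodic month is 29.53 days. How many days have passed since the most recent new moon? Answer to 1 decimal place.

Invert f = (1 − cos θ)/2 to get cos θ = 1 − 2(0.29) = 0.420, hence θ₀ = arccos 0.420 = 65.2°.
Waning ⇒ past full, so θ = 360° − 65.2° = 294.8°.
Age = 29.53 × 294.8°/360° ≈ 24.18 days.

24.2 days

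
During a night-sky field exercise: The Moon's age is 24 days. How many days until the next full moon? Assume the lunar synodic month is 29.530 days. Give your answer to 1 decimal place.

20.3 days

Full moon is 0.5 of the way through the cycle: age 0.5 × 29.530 = 14.765 d.
Already past this cycle's full moon; the next is at 14.765 + 29.530 = 44.295 d, so 44.295 − 24 = 20.295 days.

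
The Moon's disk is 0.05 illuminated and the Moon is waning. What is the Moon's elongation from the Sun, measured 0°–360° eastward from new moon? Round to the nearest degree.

cos θ = 1 − 2f = 0.900, giving a principal value of 25.8°.
Waning ⇒ past full, so θ = 360° − 25.8° = 334.2°.

334°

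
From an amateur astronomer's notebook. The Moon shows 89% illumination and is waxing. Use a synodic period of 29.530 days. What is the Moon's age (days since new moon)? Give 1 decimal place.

11.6 days

From f = (1 − cos θ)/2: cos θ = 1 − 2×0.89 = -0.780; arccos → 141.3°.
Before full moon the principal value applies: θ = 141.3°.
Age = 29.530 × 141.3°/360° ≈ 11.59 days.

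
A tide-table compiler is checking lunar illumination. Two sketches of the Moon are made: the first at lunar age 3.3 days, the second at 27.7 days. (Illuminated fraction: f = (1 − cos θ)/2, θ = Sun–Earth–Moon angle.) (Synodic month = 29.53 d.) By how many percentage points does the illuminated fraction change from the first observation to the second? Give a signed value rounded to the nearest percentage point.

-8 percentage points

θ₁ = 360° × 3.3/29.53 = 40.2°, f₁ = (1 − cos θ₁)/2 = 0.118.
θ₂ = 360° × 27.7/29.53 = 337.7°, f₂ = (1 − cos θ₂)/2 = 0.037.
Change = f₂ − f₁ = -0.081 → -8 percentage points.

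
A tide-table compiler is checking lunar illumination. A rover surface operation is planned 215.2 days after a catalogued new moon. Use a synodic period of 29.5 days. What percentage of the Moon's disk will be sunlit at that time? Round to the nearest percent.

Reduce mod P: 215.2 − 7×29.5 = 8.70 d into the current lunation.
Phase angle: θ = 360°·(8.70 d)/(29.5 d) = 106.2°.
With cos θ = (-0.278), the lit fraction is (1 − (-0.278))/2 ≈ 0.639, so 64%.

64%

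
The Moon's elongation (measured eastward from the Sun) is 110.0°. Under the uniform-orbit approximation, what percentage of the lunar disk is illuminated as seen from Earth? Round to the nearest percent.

f = (1 − cos 110.0°)/2 = (1 − (-0.342))/2 ≈ 0.671, i.e. 67%.

67%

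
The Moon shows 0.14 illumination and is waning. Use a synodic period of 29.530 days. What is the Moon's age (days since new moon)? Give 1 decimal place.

From f = (1 − cos θ)/2: cos θ = 1 − 2×0.14 = 0.720; arccos → 43.9°.
Waning ⇒ past full, so θ = 360° − 43.9° = 316.1°.
Age = 29.530 × 316.1°/360° ≈ 25.93 days.

25.9 days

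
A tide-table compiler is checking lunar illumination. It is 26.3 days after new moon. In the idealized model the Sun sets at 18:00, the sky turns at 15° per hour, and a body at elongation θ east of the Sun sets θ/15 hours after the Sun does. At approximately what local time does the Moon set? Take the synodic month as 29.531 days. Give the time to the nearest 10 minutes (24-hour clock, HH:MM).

Phase angle: θ = 360°·(26.3 d)/(29.531 d) = 320.6°.
The Moon trails the Sun by θ/15 = 320.6/15 ≈ 21.37 hours.
18:00 + 21.374 h ≈ 15:22 → 15:20 to the nearest ten minutes.

15:20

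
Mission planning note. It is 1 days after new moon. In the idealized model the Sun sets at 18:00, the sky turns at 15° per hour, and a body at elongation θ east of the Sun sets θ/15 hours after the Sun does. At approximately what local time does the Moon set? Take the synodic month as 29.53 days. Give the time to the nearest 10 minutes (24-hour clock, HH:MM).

Elongation θ = 360° × 1/29.53 ≈ 12.2°.
The Moon trails the Sun by θ/15 = 12.2/15 ≈ 0.81 hours.
18:00 + 0.813 h ≈ 18:49 → 18:50 to the nearest ten minutes.

18:50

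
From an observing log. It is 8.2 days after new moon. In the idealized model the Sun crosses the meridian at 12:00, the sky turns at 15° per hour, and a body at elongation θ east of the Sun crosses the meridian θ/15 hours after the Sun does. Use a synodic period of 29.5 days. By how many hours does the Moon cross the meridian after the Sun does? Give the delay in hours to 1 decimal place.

Elongation θ = 360° × 8.2/29.5 ≈ 100.1°.
At 15° of sky rotation per hour, 100.1° corresponds to a 6.67 h lag.
So the Moon crosses the meridian 6.67 h after the Sun.

6.7 h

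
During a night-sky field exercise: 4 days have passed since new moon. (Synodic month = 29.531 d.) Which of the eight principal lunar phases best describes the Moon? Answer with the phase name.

At 4/29.531 of the cycle, θ ≈ 49° — the waxing crescent range.

waxing crescent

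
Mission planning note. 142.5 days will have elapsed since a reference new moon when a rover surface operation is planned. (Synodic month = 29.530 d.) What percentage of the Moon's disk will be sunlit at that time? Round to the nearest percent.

142.5 d spans 4 complete synodic months (4 × 29.530 = 118.12 d) plus 24.38 d.
Phase angle: θ = 360°·(24.38 d)/(29.530 d) = 297.2°.
cos 297.2° = 0.457, so f = (1 − 0.457)/2 = 0.271, so 27%.

27%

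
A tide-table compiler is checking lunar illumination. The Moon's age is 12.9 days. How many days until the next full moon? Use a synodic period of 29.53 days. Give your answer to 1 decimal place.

Full moon is 0.5 of the way through the cycle: age 0.5 × 29.53 = 14.765 d.
That is 14.765 − 12.9 = 1.865 days ahead.

1.9 days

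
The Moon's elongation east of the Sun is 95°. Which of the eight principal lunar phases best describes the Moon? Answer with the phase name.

first quarter

95° lies in the first quarter sector of the 8-phase cycle.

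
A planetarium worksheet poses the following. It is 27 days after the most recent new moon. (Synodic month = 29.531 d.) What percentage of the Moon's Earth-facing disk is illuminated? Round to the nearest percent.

7%

Elongation θ = 360° × 27/29.531 ≈ 329.1°.
cos 329.1° = 0.858, so f = (1 − 0.858)/2 = 0.071, so 7%.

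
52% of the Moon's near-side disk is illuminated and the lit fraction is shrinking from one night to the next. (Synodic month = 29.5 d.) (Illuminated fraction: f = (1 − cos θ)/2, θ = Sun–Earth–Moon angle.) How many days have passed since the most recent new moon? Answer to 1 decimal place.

cos θ = 1 − 2f = -0.040, giving a principal value of 92.3°.
A waning Moon lies in 180°–360°, so θ = 360° − 92.3° = 267.7°.
That fraction of the synodic month is 267.7/360 × 29.5 d ≈ 21.94 d.

21.9 days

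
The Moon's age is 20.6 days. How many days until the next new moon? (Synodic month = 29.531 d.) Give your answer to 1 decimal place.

8.9 days

One full lunation from the last new moon is 29.531 d; remaining = 29.531 − 20.6 = 8.931 d.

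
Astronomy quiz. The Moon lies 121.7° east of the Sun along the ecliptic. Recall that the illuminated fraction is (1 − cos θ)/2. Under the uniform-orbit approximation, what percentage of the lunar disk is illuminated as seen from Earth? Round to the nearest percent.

76%

Half-versine of 121.7°: (1 − (-0.525))/2 = 0.763, i.e. 76%.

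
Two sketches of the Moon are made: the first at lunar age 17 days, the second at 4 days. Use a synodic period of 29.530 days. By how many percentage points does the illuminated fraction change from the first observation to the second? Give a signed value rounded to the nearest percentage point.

θ₁ = 360° × 17/29.530 = 207.2°, f₁ = (1 − cos θ₁)/2 = 0.945.
θ₂ = 360° × 4/29.530 = 48.8°, f₂ = (1 − cos θ₂)/2 = 0.170.
Change = f₂ − f₁ = -0.774 → -77 percentage points.

-77 pp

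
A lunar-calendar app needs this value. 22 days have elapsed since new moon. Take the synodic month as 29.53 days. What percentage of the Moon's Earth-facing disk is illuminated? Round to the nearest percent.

52%

Phase angle: θ = 360°·(22 d)/(29.53 d) = 268.2°.
cos 268.2° = (-0.031), so f = (1 − (-0.031))/2 = 0.516, so 52%.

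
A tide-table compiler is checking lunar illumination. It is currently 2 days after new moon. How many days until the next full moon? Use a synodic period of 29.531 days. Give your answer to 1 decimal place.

Full moon occurs at elongation 180°, i.e. at age 29.531 × 180/360 = 14.765 d.
That is 14.765 − 2 = 12.765 days ahead.

12.8 days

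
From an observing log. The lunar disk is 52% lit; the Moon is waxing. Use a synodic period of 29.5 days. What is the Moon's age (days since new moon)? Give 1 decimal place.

Invert f = (1 − cos θ)/2 to get cos θ = 1 − 2(0.52) = -0.040, hence θ₀ = arccos -0.040 = 92.3°.
Waxing ⇒ before full, so θ = 92.3°.
That fraction of the synodic month is 92.3/360 × 29.5 d ≈ 7.56 d.

7.6 days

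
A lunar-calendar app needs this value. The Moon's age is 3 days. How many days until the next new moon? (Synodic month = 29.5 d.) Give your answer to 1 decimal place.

One full lunation from the last new moon is 29.5 d; remaining = 29.5 − 3 = 26.500 d.

26.5 days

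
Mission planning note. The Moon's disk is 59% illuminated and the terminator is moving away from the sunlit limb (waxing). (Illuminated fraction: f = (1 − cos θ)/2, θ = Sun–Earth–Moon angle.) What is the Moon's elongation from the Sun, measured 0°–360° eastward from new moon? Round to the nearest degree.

100°

Invert f = (1 − cos θ)/2 to get cos θ = 1 − 2(0.59) = -0.180, hence θ₀ = arccos -0.180 = 100.4°.
Waxing ⇒ before full, so θ = 100.4°.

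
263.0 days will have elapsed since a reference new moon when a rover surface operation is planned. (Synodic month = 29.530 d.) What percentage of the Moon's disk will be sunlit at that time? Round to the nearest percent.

8%

263.0 d spans 8 complete synodic months (8 × 29.530 = 236.24 d) plus 26.76 d.
The Moon has covered 26.76/29.530 of its cycle, so θ ≈ 360° × 26.76/29.530 = 326.2°.
Illuminated fraction = (1 − cos 326.2°)/2 = (1 − 0.831)/2 ≈ 0.084, so 8%.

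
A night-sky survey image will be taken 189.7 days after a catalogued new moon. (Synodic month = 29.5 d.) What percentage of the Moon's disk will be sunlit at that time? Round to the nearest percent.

95%

Reduce mod P: 189.7 − 6×29.5 = 12.70 d into the current lunation.
Phase angle: θ = 360°·(12.70 d)/(29.5 d) = 155.0°.
With cos θ = (-0.906), the lit fraction is (1 − (-0.906))/2 ≈ 0.953, so 95%.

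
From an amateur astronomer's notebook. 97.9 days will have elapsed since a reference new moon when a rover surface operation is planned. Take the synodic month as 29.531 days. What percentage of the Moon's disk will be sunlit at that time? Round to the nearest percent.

97.9 d spans 3 complete synodic months (3 × 29.531 = 88.59 d) plus 9.31 d.
Elongation θ = 360° × 9.31/29.531 ≈ 113.5°.
cos 113.5° = (-0.398), so f = (1 − (-0.398))/2 = 0.699, so 70%.

70%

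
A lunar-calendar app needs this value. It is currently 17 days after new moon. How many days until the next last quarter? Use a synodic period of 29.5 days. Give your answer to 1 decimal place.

5.1 days

Last quarter occurs at elongation 270°, i.e. at age 29.5 × 270/360 = 22.125 d.
That is 22.125 − 17 = 5.125 days ahead.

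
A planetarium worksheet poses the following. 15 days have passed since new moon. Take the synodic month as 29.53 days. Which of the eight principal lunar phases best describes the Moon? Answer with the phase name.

full moon

At 15/29.53 of the cycle, θ ≈ 183° — the full moon range.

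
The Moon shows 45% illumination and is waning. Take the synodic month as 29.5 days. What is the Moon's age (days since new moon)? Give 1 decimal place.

22.6 days

cos θ = 1 − 2f = 0.100, giving a principal value of 84.3°.
Waning ⇒ past full, so θ = 360° − 84.3° = 275.7°.
That fraction of the synodic month is 275.7/360 × 29.5 d ≈ 22.60 d.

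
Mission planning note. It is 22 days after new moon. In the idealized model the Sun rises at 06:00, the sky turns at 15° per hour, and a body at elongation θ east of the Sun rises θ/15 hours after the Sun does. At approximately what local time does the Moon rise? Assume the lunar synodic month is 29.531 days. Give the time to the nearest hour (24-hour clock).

Phase angle: θ = 360°·(22 d)/(29.531 d) = 268.2°.
At 15° of sky rotation per hour, 268.2° corresponds to a 17.88 h lag.
06:00 + 17.88 h ≈ 23:53 → 00:00 to the nearest hour.

00:00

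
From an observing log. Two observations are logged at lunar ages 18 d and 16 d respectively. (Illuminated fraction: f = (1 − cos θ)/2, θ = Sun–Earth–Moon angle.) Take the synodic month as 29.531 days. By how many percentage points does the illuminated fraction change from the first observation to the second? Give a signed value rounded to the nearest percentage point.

+10 percentage points

θ₁ = 360° × 18/29.531 = 219.4°, f₁ = (1 − cos θ₁)/2 = 0.886.
θ₂ = 360° × 16/29.531 = 195.0°, f₂ = (1 − cos θ₂)/2 = 0.983.
Change = f₂ − f₁ = +0.097 → +10 percentage points.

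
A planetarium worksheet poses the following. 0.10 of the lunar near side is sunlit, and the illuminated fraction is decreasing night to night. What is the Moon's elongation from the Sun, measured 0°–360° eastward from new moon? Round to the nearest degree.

Invert f = (1 − cos θ)/2 to get cos θ = 1 − 2(0.10) = 0.800, hence θ₀ = arccos 0.800 = 36.9°.
Since the Moon is past full (waning), take the reflex angle: θ = 360° − 36.9° = 323.1°.

323°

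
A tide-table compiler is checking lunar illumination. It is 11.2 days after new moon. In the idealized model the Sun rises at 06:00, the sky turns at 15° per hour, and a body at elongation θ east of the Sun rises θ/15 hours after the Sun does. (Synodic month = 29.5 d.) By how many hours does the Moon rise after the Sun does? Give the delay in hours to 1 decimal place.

Elongation θ = 360° × 11.2/29.5 ≈ 136.7°.
The Moon trails the Sun by θ/15 = 136.7/15 ≈ 9.11 hours.
So the Moon rises 9.11 h after the Sun.

9.1 h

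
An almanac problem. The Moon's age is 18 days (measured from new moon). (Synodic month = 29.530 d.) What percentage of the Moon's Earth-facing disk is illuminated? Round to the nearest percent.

Phase angle: θ = 360°·(18 d)/(29.530 d) = 219.4°.
cos 219.4° = (-0.772), so f = (1 − (-0.772))/2 = 0.886, so 89%.

89%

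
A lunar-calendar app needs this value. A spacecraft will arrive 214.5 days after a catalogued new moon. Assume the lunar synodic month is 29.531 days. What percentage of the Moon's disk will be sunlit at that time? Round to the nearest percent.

54%

Reduce mod P: 214.5 − 7×29.531 = 7.78 d into the current lunation.
Phase angle: θ = 360°·(7.78 d)/(29.531 d) = 94.9°.
Illuminated fraction = (1 − cos 94.9°)/2 = (1 − (-0.085))/2 ≈ 0.543, so 54%.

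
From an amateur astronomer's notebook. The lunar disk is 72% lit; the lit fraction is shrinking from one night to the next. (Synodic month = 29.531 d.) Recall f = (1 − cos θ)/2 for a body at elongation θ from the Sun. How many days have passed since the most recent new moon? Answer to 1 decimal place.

Invert f = (1 − cos θ)/2 to get cos θ = 1 − 2(0.72) = -0.440, hence θ₀ = arccos -0.440 = 116.1°.
Since the Moon is past full (waning), take the reflex angle: θ = 360° − 116.1° = 243.9°.
That fraction of the synodic month is 243.9/360 × 29.531 d ≈ 20.01 d.

20.0 days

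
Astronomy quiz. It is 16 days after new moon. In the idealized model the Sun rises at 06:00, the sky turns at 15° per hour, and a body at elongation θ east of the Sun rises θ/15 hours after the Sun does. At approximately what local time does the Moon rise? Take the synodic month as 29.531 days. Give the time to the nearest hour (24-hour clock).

Phase angle: θ = 360°·(16 d)/(29.531 d) = 195.0°.
At 15° of sky rotation per hour, 195.0° corresponds to a 13.00 h lag.
06:00 + 13.00 h ≈ 19:00 → 19:00 to the nearest hour.

19:00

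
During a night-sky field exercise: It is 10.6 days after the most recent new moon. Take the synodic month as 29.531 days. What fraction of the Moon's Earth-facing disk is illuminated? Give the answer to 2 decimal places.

The Moon has covered 10.6/29.531 of its cycle, so θ ≈ 360° × 10.6/29.531 = 129.2°.
With cos θ = (-0.632), the lit fraction is (1 − (-0.632))/2 ≈ 0.816.

0.82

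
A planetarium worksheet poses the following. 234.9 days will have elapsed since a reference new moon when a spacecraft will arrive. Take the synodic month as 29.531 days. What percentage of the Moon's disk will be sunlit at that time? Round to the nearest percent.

2%

234.9/29.531 = 7.954 lunations, so 7 complete cycles and 28.18 d into the next.
Phase angle: θ = 360°·(28.18 d)/(29.531 d) = 343.6°.
cos 343.6° = 0.959, so f = (1 − 0.959)/2 = 0.020, so 2%.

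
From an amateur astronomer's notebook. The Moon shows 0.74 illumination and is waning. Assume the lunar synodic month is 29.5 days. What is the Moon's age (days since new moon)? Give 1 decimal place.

Invert f = (1 − cos θ)/2 to get cos θ = 1 − 2(0.74) = -0.480, hence θ₀ = arccos -0.480 = 118.7°.
Waning ⇒ past full, so θ = 360° − 118.7° = 241.3°.
At 360°/29.5 d per day, 241.3° corresponds to 19.77 days.

19.8 days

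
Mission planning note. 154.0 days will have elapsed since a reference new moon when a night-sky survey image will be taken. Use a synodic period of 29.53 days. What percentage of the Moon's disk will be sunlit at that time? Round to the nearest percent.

39%

154.0 d spans 5 complete synodic months (5 × 29.53 = 147.65 d) plus 6.35 d.
Elongation θ = 360° × 6.35/29.53 ≈ 77.4°.
Illuminated fraction = (1 − cos 77.4°)/2 = (1 − 0.218)/2 ≈ 0.391, so 39%.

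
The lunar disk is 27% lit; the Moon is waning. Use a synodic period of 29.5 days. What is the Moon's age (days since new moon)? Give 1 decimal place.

24.4 days

From f = (1 − cos θ)/2: cos θ = 1 − 2×0.27 = 0.460; arccos → 62.6°.
Since the Moon is past full (waning), take the reflex angle: θ = 360° − 62.6° = 297.4°.
That fraction of the synodic month is 297.4/360 × 29.5 d ≈ 24.37 d.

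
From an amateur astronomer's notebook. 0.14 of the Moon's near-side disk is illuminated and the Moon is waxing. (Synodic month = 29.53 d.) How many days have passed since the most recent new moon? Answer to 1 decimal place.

3.6 days

cos θ = 1 − 2f = 0.720, giving a principal value of 43.9°.
Before full moon the principal value applies: θ = 43.9°.
That fraction of the synodic month is 43.9/360 × 29.53 d ≈ 3.60 d.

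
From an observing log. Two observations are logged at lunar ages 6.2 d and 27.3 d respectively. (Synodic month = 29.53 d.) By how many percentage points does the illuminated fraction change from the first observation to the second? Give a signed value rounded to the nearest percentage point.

First observation: θ = 360°·6.2/29.53 = 75.6°, so f = 0.376.
Second observation: θ = 332.8°, f = 0.055.
Δf = 0.055 − 0.376 = -0.320, i.e. -32 pp.

-32 pp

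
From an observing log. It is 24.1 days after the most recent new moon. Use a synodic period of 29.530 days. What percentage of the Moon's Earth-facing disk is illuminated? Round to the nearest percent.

30%

Phase angle: θ = 360°·(24.1 d)/(29.530 d) = 293.8°.
With cos θ = 0.404, the lit fraction is (1 − 0.404)/2 ≈ 0.298, so 30%.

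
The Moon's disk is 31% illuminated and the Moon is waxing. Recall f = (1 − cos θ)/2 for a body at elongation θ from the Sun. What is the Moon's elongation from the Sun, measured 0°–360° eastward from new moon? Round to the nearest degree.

68°

Invert f = (1 − cos θ)/2 to get cos θ = 1 − 2(0.31) = 0.380, hence θ₀ = arccos 0.380 = 67.7°.
Waxing ⇒ before full, so θ = 67.7°.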